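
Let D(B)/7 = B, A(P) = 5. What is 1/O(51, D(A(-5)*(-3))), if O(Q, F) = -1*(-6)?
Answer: 1/6 ≈ 0.16667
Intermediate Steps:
D(B) = 7*B
O(Q, F) = 6
1/O(51, D(A(-5)*(-3))) = 1/6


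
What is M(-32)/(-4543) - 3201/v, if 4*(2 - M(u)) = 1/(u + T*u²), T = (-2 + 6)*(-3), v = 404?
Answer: -179169156421/22611783040 ≈ -7.9237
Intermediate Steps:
T = -12 (T = 4*(-3) = -12)
M(u) = 2 - 1/(4*(u - 12*u²))
M(-32)/(-4543) - 3201/v = ((¼)*(1 - 8*(-32) + 96*(-32)²)/(-32*(-1 + 12*(-32))))/(-4543) - 3201/404 = ((¼)*(-1/32)*(1 + 256 + 96*1024)/(-1 - 384))*(-1/4543) - 3201*1/404 = ((¼)*(-1/32)*(1 + 256 + 98304)/(-385))*(-1/4543) - 3201/404 = ((¼)*(-1/32)*(-1/385)*98561)*(-1/4543) - 3201/404 = (98561/49280)*(-1/4543) - 3201/404 = -98561/223879040 - 3201/404 = -179169156421/22611783040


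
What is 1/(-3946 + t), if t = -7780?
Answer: -1/11726 ≈ -8.5281e-5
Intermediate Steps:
1/(-3946 + t) = 1/(-3946 - 7780) = 1/(-11726) = -1/11726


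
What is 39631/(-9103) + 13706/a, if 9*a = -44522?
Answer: -1443671422/202641883 ≈ -7.1243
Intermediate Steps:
a = -44522/9 (a = (1/9)*(-44522) = -44522/9 ≈ -4946.9)
39631/(-9103) + 13706/a = 39631/(-9103) + 13706/(-44522/9) = 39631*(-1/9103) + 13706*(-9/44522) = -39631/9103 - 61677/22261 = -1443671422/202641883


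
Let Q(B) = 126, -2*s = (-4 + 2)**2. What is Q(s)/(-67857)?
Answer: -42/22619 ≈ -0.0018568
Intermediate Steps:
s = -2 (s = -(-4 + 2)**2/2 = -1/2*(-2)**2 = -1/2*4 = -2)
Q(s)/(-67857) = 126/(-67857) = 126*(-1/67857) = -42/22619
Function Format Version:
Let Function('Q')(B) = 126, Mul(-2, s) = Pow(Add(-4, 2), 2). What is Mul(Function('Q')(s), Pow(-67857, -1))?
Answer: Rational(-42, 22619) ≈ -0.0018568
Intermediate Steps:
s = -2 (s = Mul(Rational(-1, 2), Pow(Add(-4, 2), 2)) = Mul(Rational(-1, 2), Pow(-2, 2)) = Mul(Rational(-1, 2), 4) = -2)
Mul(Function('Q')(s), Pow(-67857, -1)) = Mul(126, Pow(-67857, -1)) = Mul(126, Rational(-1, 67857)) = Rational(-42, 22619)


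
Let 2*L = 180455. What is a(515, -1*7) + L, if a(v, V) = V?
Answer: 180441/2 ≈ 90221.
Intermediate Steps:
L = 180455/2 (L = (½)*180455 = 180455/2 ≈ 90228.)
a(515, -1*7) + L = -1*7 + 180455/2 = -7 + 180455/2 = 180441/2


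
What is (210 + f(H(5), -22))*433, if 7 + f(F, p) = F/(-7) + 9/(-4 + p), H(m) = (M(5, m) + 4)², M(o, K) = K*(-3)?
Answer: 14608121/182 ≈ 80264.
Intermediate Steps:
M(o, K) = -3*K
H(m) = (4 - 3*m)² (H(m) = (-3*m + 4)² = (4 - 3*m)²)
f(F, p) = -7 + 9/(-4 + p) - F/7 (f(F, p) = -7 + (F/(-7) + 9/(-4 + p)) = -7 + (F*(-⅐) + 9/(-4 + p)) = -7 + (-F/7 + 9/(-4 + p)) = -7 + (9/(-4 + p) - F/7) = -7 + 9/(-4 + p) - F/7)
(210 + f(H(5), -22))*433 = (210 + (259 - 49*(-22) + 4*(-4 + 3*5)² - 1*(-4 + 3*5)²*(-22))/(7*(-4 - 22)))*433 = (210 + (⅐)*(259 + 1078 + 4*(-4 + 15)² - 1*(-4 + 15)²*(-22))/(-26))*433 = (210 + (⅐)*(-1/26)*(259 + 1078 + 4*11² - 1*11²*(-22)))*433 = (210 + (⅐)*(-1/26)*(259 + 1078 + 4*121 - 1*121*(-22)))*433 = (210 + (⅐)*(-1/26)*(259 + 1078 + 484 + 2662))*433 = (210 + (⅐)*(-1/26)*4483)*433 = (210 - 4483/182)*433 = (33737/182)*433 = 14608121/182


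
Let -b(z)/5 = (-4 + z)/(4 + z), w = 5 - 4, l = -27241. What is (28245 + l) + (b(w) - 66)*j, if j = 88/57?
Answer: 17228/19 ≈ 906.74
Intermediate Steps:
w = 1
b(z) = -5*(-4 + z)/(4 + z)
j = 88/57 (j = 88*(1/57) = 88/57 ≈ 1.5439)
(28245 + l) + (b(w) - 66)*j = (28245 - 27241) + (5*(4 - 1*1)/(4 + 1) - 66)*(88/57) = 1004 + (5*(4 - 1)/5 - 66)*(88/57) = 1004 + (5*(1/5)*3 - 66)*(88/57) = 1004 + (3 - 66)*(88/57) = 1004 - 63*88/57 = 1004 - 1848/19 = 17228/19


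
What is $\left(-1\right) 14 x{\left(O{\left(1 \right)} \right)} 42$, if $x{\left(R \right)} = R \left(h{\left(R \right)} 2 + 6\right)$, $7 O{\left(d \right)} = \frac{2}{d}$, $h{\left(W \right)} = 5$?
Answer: $-2688$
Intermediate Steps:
$O{\left(d \right)} = \frac{2}{7 d}$ ($O{\left(d \right)} = \frac{2 \frac{1}{d}}{7} = \frac{2}{7 d}$)
$x{\left(R \right)} = 16 R$ ($x{\left(R \right)} = R \left(5 \cdot 2 + 6\right) = R \left(10 + 6\right) = R 16 = 16 R$)
$\left(-1\right) 14 x{\left(O{\left(1 \right)} \right)} 42 = \left(-1\right) 14 \cdot 16 \frac{2}{7 \cdot 1} \cdot 42 = - 14 \cdot 16 \cdot \frac{2}{7} \cdot 1 \cdot 42 = - 14 \cdot 16 \cdot \frac{2}{7} \cdot 42 = \left(-14\right) \frac{32}{7} \cdot 42 = \left(-64\right) 42 = -2688$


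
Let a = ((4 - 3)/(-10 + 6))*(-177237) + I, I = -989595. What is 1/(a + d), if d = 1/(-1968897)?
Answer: -7875588/7444681109275 ≈ -1.0579e-6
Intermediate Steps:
a = -3781143/4 (a = ((4 - 3)/(-10 + 6))*(-177237) - 989595 = (1/(-4))*(-177237) - 989595 = (1*(-1/4))*(-177237) - 989595 = -1/4*(-177237) - 989595 = 177237/4 - 989595 = -3781143/4 ≈ -9.4529e+5)
d = -1/1968897 ≈ -5.0790e-7
1/(a + d) = 1/(-3781143/4 - 1/1968897) = 1/(-7444681109275/7875588) = -7875588/7444681109275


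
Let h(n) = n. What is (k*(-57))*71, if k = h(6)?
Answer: -24282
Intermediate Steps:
k = 6
(k*(-57))*71 = (6*(-57))*71 = -342*71 = -24282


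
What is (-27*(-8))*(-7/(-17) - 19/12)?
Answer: -4302/17 ≈ -253.06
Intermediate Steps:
(-27*(-8))*(-7/(-17) - 19/12) = 216*(-7*(-1/17) - 19*1/12) = 216*(7/17 - 19/12) = 216*(-239/204) = -4302/17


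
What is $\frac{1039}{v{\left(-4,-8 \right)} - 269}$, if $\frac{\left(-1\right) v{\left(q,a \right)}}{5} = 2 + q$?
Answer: $- \frac{1039}{259} \approx -4.0116$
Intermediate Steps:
$v{\left(q,a \right)} = -10 - 5 q$ ($v{\left(q,a \right)} = - 5 \left(2 + q\right) = -10 - 5 q$)
$\frac{1039}{v{\left(-4,-8 \right)} - 269} = \frac{1039}{\left(-10 - -20\right) - 269} = \frac{1039}{\left(-10 + 20\right) - 269} = \frac{1039}{10 - 269} = \frac{1039}{-259} = 1039 \left(- \frac{1}{259}\right) = - \frac{1039}{259}$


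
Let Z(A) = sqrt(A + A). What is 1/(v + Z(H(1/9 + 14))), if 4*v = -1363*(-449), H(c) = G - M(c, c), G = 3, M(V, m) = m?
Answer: 22031532/3370752796721 - 480*I*sqrt(2)/3370752796721 ≈ 6.5361e-6 - 2.0139e-10*I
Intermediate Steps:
H(c) = 3 - c
Z(A) = sqrt(2)*sqrt(A) (Z(A) = sqrt(2*A) = sqrt(2)*sqrt(A))
v = 611987/4 (v = (-1363*(-449))/4 = (1/4)*611987 = 611987/4 ≈ 1.5300e+5)
1/(v + Z(H(1/9 + 14))) = 1/(611987/4 + sqrt(2)*sqrt(3 - (1/9 + 14))) = 1/(611987/4 + sqrt(2)*sqrt(3 - 1*127/9)) = 1/(611987/4 + sqrt(2)*sqrt(3 - 127/9)) = 1/(611987/4 + sqrt(2)*sqrt(-100/9)) = 1/(611987/4 + sqrt(2)*(10*I/3)) = 1/(611987/4 + 10*I*sqrt(2)/3)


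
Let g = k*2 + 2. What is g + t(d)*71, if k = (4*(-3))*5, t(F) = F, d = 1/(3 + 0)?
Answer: -283/3 ≈ -94.333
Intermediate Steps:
d = 1/3 ≈ 0.33333
k = -60 (k = -12*5 = -60)
g = -118 (g = -60*2 + 2 = -120 + 2 = -118)
g + t(d)*71 = -118 + (1/3)*71 = -118 + 71/3 = -283/3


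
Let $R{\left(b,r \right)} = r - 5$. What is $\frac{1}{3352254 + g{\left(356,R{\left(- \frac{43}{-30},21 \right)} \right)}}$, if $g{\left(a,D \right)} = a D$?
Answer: $\frac{1}{3357950} \approx 2.978 \cdot 10^{-7}$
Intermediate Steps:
$R{\left(b,r \right)} = -5 + r$
$g{\left(a,D \right)} = D a$
$\frac{1}{3352254 + g{\left(356,R{\left(- \frac{43}{-30},21 \right)} \right)}} = \frac{1}{3352254 + \left(-5 + 21\right) 356} = \frac{1}{3352254 + 16 \cdot 356} = \frac{1}{3352254 + 5696} = \frac{1}{3357950}$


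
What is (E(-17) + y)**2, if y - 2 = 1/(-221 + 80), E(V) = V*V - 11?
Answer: 1558591441/19881 ≈ 78396.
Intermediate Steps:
E(V) = -11 + V**2 (E(V) = V**2 - 11 = -11 + V**2)
y = 281/141 (y = 2 + 1/(-221 + 80) = 2 + 1/(-141) = 2 - 1/141 = 281/141 ≈ 1.9929)
(E(-17) + y)**2 = ((-11 + (-17)**2) + 281/141)**2 = ((-11 + 289) + 281/141)**2 = (278 + 281/141)**2 = (39479/141)**2 = 1558591441/19881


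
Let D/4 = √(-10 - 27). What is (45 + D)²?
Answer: 1433 + 360*I*√37 ≈ 1433.0 + 2189.8*I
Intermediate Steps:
D = 4*I*√37 (D = 4*√(-10 - 27) = 4*√(-37) = 4*(I*√37) = 4*I*√37 ≈ 24.331*I)
(45 + D)² = (45 + 4*I*√37)²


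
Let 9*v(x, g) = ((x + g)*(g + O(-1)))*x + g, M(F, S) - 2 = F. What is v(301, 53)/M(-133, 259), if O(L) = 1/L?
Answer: -5540861/1179 ≈ -4699.6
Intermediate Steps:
M(F, S) = 2 + F
v(x, g) = g/9 + x*(-1 + g)*(g + x)/9 (v(x, g) = (((x + g)*(g + 1/(-1)))*x + g)/9 = (((g + x)*(g - 1))*x + g)/9 = (((g + x)*(-1 + g))*x + g)/9 = (((-1 + g)*(g + x))*x + g)/9 = (x*(-1 + g)*(g + x) + g)/9 = (g + x*(-1 + g)*(g + x))/9 = g/9 + x*(-1 + g)*(g + x)/9)
v(301, 53)/M(-133, 259) = (-⅑*301² + (⅑)*53 - ⅑*53*301 + (⅑)*53*301² + (⅑)*301*53²)/(2 - 133) = (-⅑*90601 + 53/9 - 15953/9 + (⅑)*53*90601 + (⅑)*301*2809)/(-131) = (-90601/9 + 53/9 - 15953/9 + 4801853/9 + 845509/9)*(-1/131) = (5540861/9)*(-1/131) = -5540861/1179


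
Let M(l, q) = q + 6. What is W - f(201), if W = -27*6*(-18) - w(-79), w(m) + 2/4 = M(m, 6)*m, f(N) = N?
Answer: 7327/2 ≈ 3663.5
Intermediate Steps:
M(l, q) = 6 + q
w(m) = -½ + 12*m (w(m) = -½ + (6 + 6)*m = -½ + 12*m)
W = 7729/2 (W = -27*6*(-18) - (-½ + 12*(-79)) = -162*(-18) - (-½ - 948) = 2916 - 1*(-1897/2) = 2916 + 1897/2 = 7729/2 ≈ 3864.5)
W - f(201) = 7729/2 - 1*201 = 7729/2 - 201 = 7327/2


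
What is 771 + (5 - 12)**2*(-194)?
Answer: -8735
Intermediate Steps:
771 + (5 - 12)**2*(-194) = 771 + (-7)**2*(-194) = 771 + 49*(-194) = 771 - 9506 = -8735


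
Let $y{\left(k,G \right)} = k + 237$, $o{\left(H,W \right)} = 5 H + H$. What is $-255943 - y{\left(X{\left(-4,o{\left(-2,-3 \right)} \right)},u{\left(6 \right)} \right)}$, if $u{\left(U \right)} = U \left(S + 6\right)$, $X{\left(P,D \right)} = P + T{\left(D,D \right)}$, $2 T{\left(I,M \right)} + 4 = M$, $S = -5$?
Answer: $-256168$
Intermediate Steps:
$T{\left(I,M \right)} = -2 + \frac{M}{2}$
$o{\left(H,W \right)} = 6 H$
$X{\left(P,D \right)} = -2 + P + \frac{D}{2}$ ($X{\left(P,D \right)} = P + \left(-2 + \frac{D}{2}\right) = -2 + P + \frac{D}{2}$)
$u{\left(U \right)} = U$ ($u{\left(U \right)} = U \left(-5 + 6\right) = U 1 = U$)
$y{\left(k,G \right)} = 237 + k$
$-255943 - y{\left(X{\left(-4,o{\left(-2,-3 \right)} \right)},u{\left(6 \right)} \right)} = -255943 - \left(237 - \left(6 - 3 \left(-2\right)\right)\right) = -255943 - \left(237 - 12\right) = -255943 - 225 = -256168$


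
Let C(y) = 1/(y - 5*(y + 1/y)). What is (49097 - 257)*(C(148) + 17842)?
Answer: 25451073189520/29207 ≈ 8.7140e+8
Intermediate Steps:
C(y) = 1/(-5/y - 4*y) (C(y) = 1/(y + (-5*y - 5/y)) = 1/(-5/y - 4*y))
(49097 - 257)*(C(148) + 17842) = (49097 - 257)*(-1*148/(5 + 4*148²) + 17842) = 48840*(-1*148/(5 + 4*21904) + 17842) = 48840*(-1*148/(5 + 87616) + 17842) = 48840*(-1*148/87621 + 17842) = 48840*(-1*148*1/87621 + 17842) = 48840*(-148/87621 + 17842) = 48840*(1563333734/87621) = 25451073189520/29207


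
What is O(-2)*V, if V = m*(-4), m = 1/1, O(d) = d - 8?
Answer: 40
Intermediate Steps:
O(d) = -8 + d
m = 1
V = -4 (V = 1*(-4) = -4)
O(-2)*V = (-8 - 2)*(-4) = -10*(-4) = 40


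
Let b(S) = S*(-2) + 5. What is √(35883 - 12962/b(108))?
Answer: 5*√64011281/211 ≈ 189.59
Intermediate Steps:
b(S) = 5 - 2*S (b(S) = -2*S + 5 = 5 - 2*S)
√(35883 - 12962/b(108)) = √(35883 - 12962/(5 - 2*108)) = √(35883 - 12962/(5 - 216)) = √(35883 - 12962/(-211)) = √(35883 - 12962*(-1/211)) = √(35883 + 12962/211) = √(7584275/211) = 5*√64011281/211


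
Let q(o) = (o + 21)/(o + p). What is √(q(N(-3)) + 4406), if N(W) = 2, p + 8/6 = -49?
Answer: √92626145/145 ≈ 66.374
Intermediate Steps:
p = -151/3 (p = -4/3 - 49 = -151/3 ≈ -50.333)
q(o) = (21 + o)/(-151/3 + o) (q(o) = (o + 21)/(o - 151/3) = (21 + o)/(-151/3 + o))
√(q(N(-3)) + 4406) = √(3*(21 + 2)/(-151 + 3*2) + 4406) = √(3*23/(-151 + 6) + 4406) = √(3*23/(-145) + 4406) = √(3*(-1/145)*23 + 4406) = √(-69/145 + 4406) = √(638801/145) = √92626145/145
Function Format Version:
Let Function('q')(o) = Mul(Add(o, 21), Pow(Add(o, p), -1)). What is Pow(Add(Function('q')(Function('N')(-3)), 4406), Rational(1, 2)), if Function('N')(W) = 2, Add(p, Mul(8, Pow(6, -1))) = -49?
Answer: Mul(Rational(1, 145), Pow(92626145, Rational(1, 2))) ≈ 66.374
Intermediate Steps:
p = Rational(-151, 3) (p = Add(Rational(-4, 3), -49) = Rational(-151, 3) ≈ -50.333)
Function('q')(o) = Mul(Pow(Add(Rational(-151, 3), o), -1), Add(21, o)) (Function('q')(o) = Mul(Add(o, 21), Pow(Add(o, Rational(-151, 3)), -1)) = Mul(Add(21, o), Pow(Add(Rational(-151, 3), o), -1)) = Mul(Pow(Add(Rational(-151, 3), o), -1), Add(21, o)))
Pow(Add(Function('q')(Function('N')(-3)), 4406), Rational(1, 2)) = Pow(Add(Mul(3, Pow(Add(-151, Mul(3, 2)), -1), Add(21, 2)), 4406), Rational(1, 2)) = Pow(Add(Mul(3, Pow(Add(-151, 6), -1), 23), 4406), Rational(1, 2)) = Pow(Add(Mul(3, Pow(-145, -1), 23), 4406), Rational(1, 2)) = Pow(Add(Mul(3, Rational(-1, 145), 23), 4406), Rational(1, 2)) = Pow(Add(Rational(-69, 145), 4406), Rational(1, 2)) = Pow(Rational(638801, 145), Rational(1, 2)) = Mul(Rational(1, 145), Pow(92626145, Rational(1, 2)))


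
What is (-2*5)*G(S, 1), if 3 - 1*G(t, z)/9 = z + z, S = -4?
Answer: -90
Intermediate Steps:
G(t, z) = 27 - 18*z (G(t, z) = 27 - 9*(z + z) = 27 - 18*z)
(-2*5)*G(S, 1) = (-2*5)*(27 - 18*1) = -10*(27 - 18) = -10*9 = -90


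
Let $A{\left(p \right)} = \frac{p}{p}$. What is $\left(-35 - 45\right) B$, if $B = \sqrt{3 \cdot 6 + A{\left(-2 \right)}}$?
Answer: $- 80 \sqrt{19} \approx -348.71$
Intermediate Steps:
$A{\left(p \right)} = 1$
$B = \sqrt{19}$ ($B = \sqrt{3 \cdot 6 + 1} = \sqrt{18 + 1} = \sqrt{19} \approx 4.3589$)
$\left(-35 - 45\right) B = \left(-35 - 45\right) \sqrt{19} = - 80 \sqrt{19}$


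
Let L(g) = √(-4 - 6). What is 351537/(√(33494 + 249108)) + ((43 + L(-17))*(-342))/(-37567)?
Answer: 14706/37567 + 351537*√282602/282602 + 342*I*√10/37567 ≈ 661.67 + 0.028789*I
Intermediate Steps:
L(g) = I*√10 (L(g) = √(-10) = I*√10)
351537/(√(33494 + 249108)) + ((43 + L(-17))*(-342))/(-37567) = 351537/(√(33494 + 249108)) + ((43 + I*√10)*(-342))/(-37567) = 351537/(√282602) + (-14706 - 342*I*√10)*(-1/37567) = 351537*(√282602/282602) + (14706/37567 + 342*I*√10/37567) = 351537*√282602/282602 + (14706/37567 + 342*I*√10/37567) = 14706/37567 + 351537*√282602/282602 + 342*I*√10/37567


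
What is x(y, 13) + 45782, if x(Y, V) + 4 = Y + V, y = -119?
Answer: 45672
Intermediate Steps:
x(Y, V) = -4 + V + Y (x(Y, V) = -4 + (Y + V) = -4 + (V + Y) = -4 + V + Y)
x(y, 13) + 45782 = (-4 + 13 - 119) + 45782 = -110 + 45782 = 45672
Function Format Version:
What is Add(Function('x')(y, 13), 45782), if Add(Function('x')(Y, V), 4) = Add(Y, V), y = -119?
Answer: 45672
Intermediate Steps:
Function('x')(Y, V) = Add(-4, V, Y) (Function('x')(Y, V) = Add(-4, Add(Y, V)) = Add(-4, Add(V, Y)) = Add(-4, V, Y))
Add(Function('x')(y, 13), 45782) = Add(Add(-4, 13, -119), 45782) = Add(-110, 45782) = 45672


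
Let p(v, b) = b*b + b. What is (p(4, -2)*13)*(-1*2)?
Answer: -52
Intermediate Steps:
p(v, b) = b + b² (p(v, b) = b² + b = b + b²)
(p(4, -2)*13)*(-1*2) = (-2*(1 - 2)*13)*(-1*2) = (-2*(-1)*13)*(-2) = (2*13)*(-2) = 26*(-2) = -52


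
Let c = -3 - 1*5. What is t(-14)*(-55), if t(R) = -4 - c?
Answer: -220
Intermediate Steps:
c = -8 (c = -3 - 5 = -8)
t(R) = 4 (t(R) = -4 - 1*(-8) = -4 + 8 = 4)
t(-14)*(-55) = 4*(-55) = -220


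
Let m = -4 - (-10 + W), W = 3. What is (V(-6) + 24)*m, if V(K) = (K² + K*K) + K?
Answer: 270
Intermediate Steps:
V(K) = K + 2*K² (V(K) = (K² + K²) + K = 2*K² + K = K + 2*K²)
m = 3 (m = -4 - (-10 + 3) = -4 - 1*(-7) = -4 + 7 = 3)
(V(-6) + 24)*m = (-6*(1 + 2*(-6)) + 24)*3 = (-6*(1 - 12) + 24)*3 = (-6*(-11) + 24)*3 = (66 + 24)*3 = 90*3 = 270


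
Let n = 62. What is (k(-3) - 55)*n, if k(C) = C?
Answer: -3596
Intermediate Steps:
(k(-3) - 55)*n = (-3 - 55)*62 = -58*62 = -3596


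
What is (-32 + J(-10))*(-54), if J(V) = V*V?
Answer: -3672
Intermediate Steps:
J(V) = V²
(-32 + J(-10))*(-54) = (-32 + (-10)²)*(-54) = (-32 + 100)*(-54) = 68*(-54) = -3672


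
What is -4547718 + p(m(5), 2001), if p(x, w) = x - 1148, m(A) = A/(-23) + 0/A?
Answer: -104623923/23 ≈ -4.5489e+6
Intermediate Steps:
m(A) = -A/23 (m(A) = A*(-1/23) + 0 = -A/23 + 0 = -A/23)
p(x, w) = -1148 + x
-4547718 + p(m(5), 2001) = -4547718 + (-1148 - 1/23*5) = -4547718 + (-1148 - 5/23) = -4547718 - 26409/23 = -104623923/23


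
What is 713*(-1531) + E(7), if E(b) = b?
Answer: -1091596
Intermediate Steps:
713*(-1531) + E(7) = 713*(-1531) + 7 = -1091603 + 7 = -1091596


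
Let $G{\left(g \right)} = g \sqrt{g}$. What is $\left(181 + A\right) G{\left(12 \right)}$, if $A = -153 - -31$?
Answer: $1416 \sqrt{3} \approx 2452.6$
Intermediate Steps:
$G{\left(g \right)} = g^{\frac{3}{2}}$
$A = -122$ ($A = -153 + 31 = -122$)
$\left(181 + A\right) G{\left(12 \right)} = \left(181 - 122\right) 12^{\frac{3}{2}} = 59 \cdot 24 \sqrt{3} = 1416 \sqrt{3}$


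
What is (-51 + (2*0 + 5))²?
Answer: 2116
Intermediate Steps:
(-51 + (2*0 + 5))² = (-51 + (0 + 5))² = (-51 + 5)² = (-46)² = 2116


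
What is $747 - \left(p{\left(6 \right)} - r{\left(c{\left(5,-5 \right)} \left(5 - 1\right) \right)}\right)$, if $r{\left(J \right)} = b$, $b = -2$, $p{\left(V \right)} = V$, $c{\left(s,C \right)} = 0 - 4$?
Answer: $739$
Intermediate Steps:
$c{\left(s,C \right)} = -4$
$r{\left(J \right)} = -2$
$747 - \left(p{\left(6 \right)} - r{\left(c{\left(5,-5 \right)} \left(5 - 1\right) \right)}\right) = 747 - \left(6 - -2\right) = 747 - \left(6 + 2\right) = 747 - 8 = 739$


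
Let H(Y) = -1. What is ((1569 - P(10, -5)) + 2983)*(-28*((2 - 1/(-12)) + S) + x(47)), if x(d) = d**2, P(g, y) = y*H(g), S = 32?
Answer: 17114908/3 ≈ 5.7050e+6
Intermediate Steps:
P(g, y) = -y (P(g, y) = y*(-1) = -y)
((1569 - P(10, -5)) + 2983)*(-28*((2 - 1/(-12)) + S) + x(47)) = ((1569 - (-1)*(-5)) + 2983)*(-28*((2 - 1/(-12)) + 32) + 47**2) = ((1569 - 1*5) + 2983)*(-28*((2 - 1*(-1/12)) + 32) + 2209) = ((1569 - 5) + 2983)*(-28*((2 + 1/12) + 32) + 2209) = (1564 + 2983)*(-28*(25/12 + 32) + 2209) = 4547*(-28*409/12 + 2209) = 4547*(-2863/3 + 2209) = 4547*(3764/3) = 17114908/3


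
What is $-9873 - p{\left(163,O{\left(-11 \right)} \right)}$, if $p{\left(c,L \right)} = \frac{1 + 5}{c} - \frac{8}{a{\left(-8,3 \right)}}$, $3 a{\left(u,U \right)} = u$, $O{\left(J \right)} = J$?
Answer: $- \frac{1609794}{163} \approx -9876.0$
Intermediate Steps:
$a{\left(u,U \right)} = \frac{u}{3}$
$p{\left(c,L \right)} = 3 + \frac{6}{c}$ ($p{\left(c,L \right)} = \frac{1 + 5}{c} - \frac{8}{\frac{1}{3} \left(-8\right)} = \frac{6}{c} - \frac{8}{- \frac{8}{3}} = \frac{6}{c} - -3 = \frac{6}{c} + 3 = 3 + \frac{6}{c}$)
$-9873 - p{\left(163,O{\left(-11 \right)} \right)} = -9873 - \left(3 + \frac{6}{163}\right) = -9873 - \frac{495}{163} = - \frac{1609794}{163}$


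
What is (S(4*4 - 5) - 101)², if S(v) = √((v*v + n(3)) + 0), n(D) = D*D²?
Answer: 10349 - 404*√37 ≈ 7891.6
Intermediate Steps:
n(D) = D³
S(v) = √(27 + v²) (S(v) = √((v*v + 3³) + 0) = √((v² + 27) + 0) = √((27 + v²) + 0) = √(27 + v²))
(S(4*4 - 5) - 101)² = (√(27 + (4*4 - 5)²) - 101)² = (√(27 + (16 - 5)²) - 101)² = (√(27 + 11²) - 101)² = (√(27 + 121) - 101)² = (√148 - 101)² = (2*√37 - 101)² = (-101 + 2*√37)²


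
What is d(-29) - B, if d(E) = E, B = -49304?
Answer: 49275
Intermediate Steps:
d(-29) - B = -29 - 1*(-49304) = -29 + 49304 = 49275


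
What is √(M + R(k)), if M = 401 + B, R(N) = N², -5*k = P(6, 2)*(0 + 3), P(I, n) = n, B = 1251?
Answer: 2*√10334/5 ≈ 40.663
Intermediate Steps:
k = -6/5 (k = -2*(0 + 3)/5 = -2*3/5 = -⅕*6 = -6/5 ≈ -1.2000)
M = 1652 (M = 401 + 1251 = 1652)
√(M + R(k)) = √(1652 + (-6/5)²) = √(1652 + 36/25) = √(41336/25) = 2*√10334/5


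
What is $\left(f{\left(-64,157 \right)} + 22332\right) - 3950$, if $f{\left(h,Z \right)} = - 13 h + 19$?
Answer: $19233$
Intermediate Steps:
$f{\left(h,Z \right)} = 19 - 13 h$
$\left(f{\left(-64,157 \right)} + 22332\right) - 3950 = \left(\left(19 - -832\right) + 22332\right) - 3950 = \left(\left(19 + 832\right) + 22332\right) - 3950 = \left(851 + 22332\right) - 3950 = 23183 - 3950 = 19233$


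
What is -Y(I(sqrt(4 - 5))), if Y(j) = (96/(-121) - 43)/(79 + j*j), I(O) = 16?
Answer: 5299/40535 ≈ 0.13073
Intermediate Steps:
Y(j) = -5299/(121*(79 + j**2)) (Y(j) = (96*(-1/121) - 43)/(79 + j**2) = (-96/121 - 43)/(79 + j**2) = -5299/(121*(79 + j**2)))
-Y(I(sqrt(4 - 5))) = -(-5299)/(9559 + 121*16**2) = -(-5299)/(9559 + 121*256) = -(-5299)/(9559 + 30976) = -(-5299)/40535 = -1*(-5299/40535) = 5299/40535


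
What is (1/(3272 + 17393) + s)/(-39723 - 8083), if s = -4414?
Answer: 91215309/987910990 ≈ 0.092332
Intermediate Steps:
(1/(3272 + 17393) + s)/(-39723 - 8083) = (1/(3272 + 17393) - 4414)/(-39723 - 8083) = (1/20665 - 4414)/(-47806) = (1/20665 - 4414)*(-1/47806) = -91215309/20665*(-1/47806) = 91215309/987910990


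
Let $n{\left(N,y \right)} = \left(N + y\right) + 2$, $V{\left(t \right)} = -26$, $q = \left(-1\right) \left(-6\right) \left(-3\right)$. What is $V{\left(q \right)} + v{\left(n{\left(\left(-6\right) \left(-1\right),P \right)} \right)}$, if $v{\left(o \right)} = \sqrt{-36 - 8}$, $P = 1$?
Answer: $-26 + 2 i \sqrt{11} \approx -26.0 + 6.6332 i$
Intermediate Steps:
$q = -18$ ($q = 6 \left(-3\right) = -18$)
$n{\left(N,y \right)} = 2 + N + y$
$v{\left(o \right)} = 2 i \sqrt{11}$ ($v{\left(o \right)} = \sqrt{-44} = 2 i \sqrt{11}$)
$V{\left(q \right)} + v{\left(n{\left(\left(-6\right) \left(-1\right),P \right)} \right)} = -26 + 2 i \sqrt{11}$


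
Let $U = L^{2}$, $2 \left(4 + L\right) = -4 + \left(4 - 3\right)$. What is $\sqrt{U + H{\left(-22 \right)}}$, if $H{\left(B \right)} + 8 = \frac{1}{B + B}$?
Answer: $\frac{\sqrt{10758}}{22} \approx 4.7146$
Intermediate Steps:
$L = - \frac{11}{2}$ ($L = -4 + \frac{-4 + \left(4 - 3\right)}{2} = -4 + \frac{-4 + 1}{2} = -4 + \frac{1}{2} \left(-3\right) = -4 - \frac{3}{2} = - \frac{11}{2} \approx -5.5$)
$H{\left(B \right)} = -8 + \frac{1}{2 B}$ ($H{\left(B \right)} = -8 + \frac{1}{B + B} = -8 + \frac{1}{2 B}$)
$U = \frac{121}{4}$ ($U = \left(- \frac{11}{2}\right)^{2} = \frac{121}{4} \approx 30.25$)
$\sqrt{U + H{\left(-22 \right)}} = \sqrt{\frac{121}{4} - \left(8 - \frac{1}{2 \left(-22\right)}\right)} = \sqrt{\frac{121}{4} + \left(-8 + \frac{1}{2} \left(- \frac{1}{22}\right)\right)} = \sqrt{\frac{121}{4} - \frac{353}{44}} = \sqrt{\frac{489}{22}} = \frac{\sqrt{10758}}{22}$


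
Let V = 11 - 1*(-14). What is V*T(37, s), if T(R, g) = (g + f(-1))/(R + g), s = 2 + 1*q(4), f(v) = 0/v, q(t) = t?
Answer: 150/43 ≈ 3.4884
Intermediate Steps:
f(v) = 0
s = 6 (s = 2 + 1*4 = 2 + 4 = 6)
T(R, g) = g/(R + g) (T(R, g) = (g + 0)/(R + g) = g/(R + g))
V = 25 (V = 11 + 14 = 25)
V*T(37, s) = 25*(6/(37 + 6)) = 25*(6/43) = 150/43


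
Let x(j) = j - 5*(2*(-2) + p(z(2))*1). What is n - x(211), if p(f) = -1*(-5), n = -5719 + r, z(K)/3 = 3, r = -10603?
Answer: -16528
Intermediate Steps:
z(K) = 9 (z(K) = 3*3 = 9)
n = -16322 (n = -5719 - 10603 = -16322)
p(f) = 5
x(j) = -5 + j (x(j) = j - 5*(2*(-2) + 5*1) = j - 5*(-4 + 5) = j - 5*1 = j - 5 = -5 + j)
n - x(211) = -16322 - (-5 + 211) = -16322 - 1*206 = -16322 - 206 = -16528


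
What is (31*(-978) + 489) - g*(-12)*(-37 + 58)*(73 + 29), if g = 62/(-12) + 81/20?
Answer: -292659/5 ≈ -58532.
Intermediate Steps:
g = -67/60 (g = 62*(-1/12) + 81*(1/20) = -31/6 + 81/20 = -67/60 ≈ -1.1167)
(31*(-978) + 489) - g*(-12)*(-37 + 58)*(73 + 29) = (31*(-978) + 489) - (-67/60*(-12))*(-37 + 58)*(73 + 29) = (-30318 + 489) - 67*21*102/5 = -29829 - 67*2142/5 = -29829 - 1*143514/5 = -29829 - 143514/5 = -292659/5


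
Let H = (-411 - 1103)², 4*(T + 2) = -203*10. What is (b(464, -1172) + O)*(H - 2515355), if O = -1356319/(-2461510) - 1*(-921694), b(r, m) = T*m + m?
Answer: -833661051801540761/2461510 ≈ -3.3868e+11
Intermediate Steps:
T = -1019/2 (T = -2 + (-203*10)/4 = -2 + (¼)*(-2030) = -2 - 1015/2 = -1019/2 ≈ -509.50)
b(r, m) = -1017*m/2 (b(r, m) = -1019*m/2 + m = -1017*m/2)
O = 2268760354259/2461510 (O = -1356319*(-1/2461510) + 921694 = 1356319/2461510 + 921694 = 2268760354259/2461510 ≈ 9.2169e+5)
H = 2292196 (H = (-1514)² = 2292196)
(b(464, -1172) + O)*(H - 2515355) = (-1017/2*(-1172) + 2268760354259/2461510)*(2292196 - 2515355) = (595962 + 2268760354259/2461510)*(-223159) = (3735726776879/2461510)*(-223159) = -833661051801540761/2461510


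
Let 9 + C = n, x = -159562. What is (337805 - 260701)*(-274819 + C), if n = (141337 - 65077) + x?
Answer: -27613255520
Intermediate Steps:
n = -83302 (n = (141337 - 65077) - 159562 = 76260 - 159562 = -83302)
C = -83311 (C = -9 - 83302 = -83311)
(337805 - 260701)*(-274819 + C) = (337805 - 260701)*(-274819 - 83311) = 77104*(-358130) = -27613255520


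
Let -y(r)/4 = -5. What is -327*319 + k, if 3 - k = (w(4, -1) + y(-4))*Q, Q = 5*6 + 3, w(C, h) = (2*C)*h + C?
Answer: -104838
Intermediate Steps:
w(C, h) = C + 2*C*h (w(C, h) = 2*C*h + C = C + 2*C*h)
y(r) = 20 (y(r) = -4*(-5) = 20)
Q = 33 (Q = 30 + 3 = 33)
k = -525 (k = 3 - (4*(1 + 2*(-1)) + 20)*33 = 3 - (4*(1 - 2) + 20)*33 = 3 - (4*(-1) + 20)*33 = 3 - (-4 + 20)*33 = 3 - 16*33 = 3 - 1*528 = 3 - 528 = -525)
-327*319 + k = -327*319 - 525 = -104313 - 525 = -104838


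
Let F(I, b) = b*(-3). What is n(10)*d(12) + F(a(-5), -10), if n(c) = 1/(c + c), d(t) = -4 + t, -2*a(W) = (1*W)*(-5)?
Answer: 152/5 ≈ 30.400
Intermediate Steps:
a(W) = 5*W/2 (a(W) = -1*W*(-5)/2 = -W*(-5)/2 = -(-5)*W/2 = 5*W/2)
F(I, b) = -3*b
n(c) = 1/(2*c)
n(10)*d(12) + F(a(-5), -10) = ((½)/10)*(-4 + 12) - 3*(-10) = ((½)*(⅒))*8 + 30 = (1/20)*8 + 30 = ⅖ + 30 = 152/5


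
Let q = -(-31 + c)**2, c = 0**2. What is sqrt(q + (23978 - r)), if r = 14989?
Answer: 6*sqrt(223) ≈ 89.599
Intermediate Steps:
c = 0
q = -961 (q = -(-31 + 0)**2 = -1*(-31)**2 = -1*961 = -961)
sqrt(q + (23978 - r)) = sqrt(-961 + (23978 - 1*14989)) = sqrt(-961 + (23978 - 14989)) = sqrt(-961 + 8989) = sqrt(8028) = 6*sqrt(223)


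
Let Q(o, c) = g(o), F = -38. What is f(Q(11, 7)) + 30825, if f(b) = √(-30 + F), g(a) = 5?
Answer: 30825 + 2*I*√17 ≈ 30825.0 + 8.2462*I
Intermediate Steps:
Q(o, c) = 5
f(b) = 2*I*√17 (f(b) = √(-30 - 38) = √(-68) = 2*I*√17)
f(Q(11, 7)) + 30825 = 2*I*√17 + 30825 = 30825 + 2*I*√17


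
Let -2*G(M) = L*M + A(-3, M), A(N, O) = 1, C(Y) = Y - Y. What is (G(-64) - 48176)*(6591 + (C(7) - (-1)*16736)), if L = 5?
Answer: -2240161791/2 ≈ -1.1201e+9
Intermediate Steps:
C(Y) = 0
G(M) = -½ - 5*M/2 (G(M) = -(5*M + 1)/2 = -(1 + 5*M)/2 = -½ - 5*M/2)
(G(-64) - 48176)*(6591 + (C(7) - (-1)*16736)) = ((-½ - 5/2*(-64)) - 48176)*(6591 + (0 - (-1)*16736)) = ((-½ + 160) - 48176)*(6591 + (0 - 1*(-16736))) = (319/2 - 48176)*(6591 + (0 + 16736)) = -96033*(6591 + 16736)/2 = -96033/2*23327 = -2240161791/2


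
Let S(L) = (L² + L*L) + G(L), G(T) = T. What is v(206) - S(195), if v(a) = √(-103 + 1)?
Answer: -76245 + I*√102 ≈ -76245.0 + 10.1*I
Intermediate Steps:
v(a) = I*√102 (v(a) = √(-102) = I*√102)
S(L) = L + 2*L² (S(L) = (L² + L*L) + L = (L² + L²) + L = 2*L² + L = L + 2*L²)
v(206) - S(195) = I*√102 - 195*(1 + 2*195) = I*√102 - 195*(1 + 390) = I*√102 - 195*391 = I*√102 - 1*76245 = I*√102 - 76245 = -76245 + I*√102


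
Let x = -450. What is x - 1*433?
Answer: -883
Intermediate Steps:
x - 1*433 = -450 - 1*433 = -450 - 433 = -883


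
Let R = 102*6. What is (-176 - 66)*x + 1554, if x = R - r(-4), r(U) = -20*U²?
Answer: -223990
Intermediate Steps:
R = 612
x = 932 (x = 612 - (-20)*(-4)² = 612 - (-20)*16 = 612 - 1*(-320) = 612 + 320 = 932)
(-176 - 66)*x + 1554 = (-176 - 66)*932 + 1554 = -242*932 + 1554 = -225544 + 1554 = -223990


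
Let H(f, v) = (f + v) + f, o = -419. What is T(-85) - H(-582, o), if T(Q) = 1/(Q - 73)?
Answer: 250113/158 ≈ 1583.0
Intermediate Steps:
T(Q) = 1/(-73 + Q)
H(f, v) = v + 2*f
T(-85) - H(-582, o) = 1/(-73 - 85) - (-419 + 2*(-582)) = 1/(-158) - (-419 - 1164) = -1/158 - 1*(-1583) = -1/158 + 1583 = 250113/158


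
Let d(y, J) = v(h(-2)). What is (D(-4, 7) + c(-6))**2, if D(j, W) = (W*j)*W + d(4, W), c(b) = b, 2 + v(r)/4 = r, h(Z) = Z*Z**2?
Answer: 58564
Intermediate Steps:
h(Z) = Z**3
v(r) = -8 + 4*r
d(y, J) = -40 (d(y, J) = -8 + 4*(-2)**3 = -8 + 4*(-8) = -8 - 32 = -40)
D(j, W) = -40 + j*W**2 (D(j, W) = (W*j)*W - 40 = j*W**2 - 40 = -40 + j*W**2)
(D(-4, 7) + c(-6))**2 = ((-40 - 4*7**2) - 6)**2 = ((-40 - 4*49) - 6)**2 = ((-40 - 196) - 6)**2 = (-236 - 6)**2 = (-242)**2 = 58564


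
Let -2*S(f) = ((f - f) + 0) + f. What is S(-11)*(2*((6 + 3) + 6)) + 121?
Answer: 286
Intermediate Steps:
S(f) = -f/2 (S(f) = -(((f - f) + 0) + f)/2 = -((0 + 0) + f)/2 = -(0 + f)/2 = -f/2)
S(-11)*(2*((6 + 3) + 6)) + 121 = (-1/2*(-11))*(2*((6 + 3) + 6)) + 121 = 11*(2*(9 + 6))/2 + 121 = 11*(2*15)/2 + 121 = (11/2)*30 + 121 = 165 + 121 = 286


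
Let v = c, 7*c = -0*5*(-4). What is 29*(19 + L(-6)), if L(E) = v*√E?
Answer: 551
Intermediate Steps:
c = 0 (c = (-0*5*(-4))/7 = (-5*0*(-4))/7 = (0*(-4))/7 = (⅐)*0 = 0)
v = 0
L(E) = 0 (L(E) = 0*√E = 0)
29*(19 + L(-6)) = 29*(19 + 0) = 29*19 = 551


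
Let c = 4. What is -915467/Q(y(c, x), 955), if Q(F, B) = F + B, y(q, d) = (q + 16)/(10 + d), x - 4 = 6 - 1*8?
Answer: -392343/410 ≈ -956.93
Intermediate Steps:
x = 2 (x = 4 + (6 - 1*8) = 4 + (6 - 8) = 4 - 2 = 2)
y(q, d) = (16 + q)/(10 + d)
Q(F, B) = B + F
-915467/Q(y(c, x), 955) = -915467/(955 + (16 + 4)/(10 + 2)) = -915467/(955 + 20/12) = -915467/(955 + (1/12)*20) = -915467/(955 + 5/3) = -915467/2870/3 = -915467*3/2870 = -392343/410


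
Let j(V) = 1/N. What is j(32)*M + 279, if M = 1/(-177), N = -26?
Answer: 1283959/4602 ≈ 279.00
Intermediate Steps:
j(V) = -1/26 (j(V) = 1/(-26) = -1/26)
M = -1/177 ≈ -0.0056497
j(32)*M + 279 = -1/26*(-1/177) + 279 = 1/4602 + 279 = 1283959/4602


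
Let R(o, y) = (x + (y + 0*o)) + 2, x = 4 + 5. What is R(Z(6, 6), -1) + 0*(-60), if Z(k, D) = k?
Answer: 10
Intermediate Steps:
x = 9
R(o, y) = 11 + y (R(o, y) = (9 + (y + 0*o)) + 2 = (9 + (y + 0)) + 2 = (9 + y) + 2 = 11 + y)
R(Z(6, 6), -1) + 0*(-60) = (11 - 1) + 0*(-60) = 10 + 0 = 10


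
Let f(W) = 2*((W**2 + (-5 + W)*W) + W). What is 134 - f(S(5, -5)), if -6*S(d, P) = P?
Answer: 1241/9 ≈ 137.89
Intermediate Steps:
S(d, P) = -P/6
f(W) = 2*W + 2*W**2 + 2*W*(-5 + W) (f(W) = 2*((W**2 + W*(-5 + W)) + W) = 2*(W + W**2 + W*(-5 + W)) = 2*W + 2*W**2 + 2*W*(-5 + W))
134 - f(S(5, -5)) = 134 - 4*(-1/6*(-5))*(-2 - 1/6*(-5)) = 134 - 4*5*(-2 + 5/6)/6 = 134 - 4*5*(-7)/(6*6) = 134 - 1*(-35/9) = 134 + 35/9 = 1241/9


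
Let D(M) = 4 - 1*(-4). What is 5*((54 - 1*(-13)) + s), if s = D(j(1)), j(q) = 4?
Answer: 375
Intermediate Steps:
D(M) = 8 (D(M) = 4 + 4 = 8)
s = 8
5*((54 - 1*(-13)) + s) = 5*((54 - 1*(-13)) + 8) = 5*((54 + 13) + 8) = 5*(67 + 8) = 5*75 = 375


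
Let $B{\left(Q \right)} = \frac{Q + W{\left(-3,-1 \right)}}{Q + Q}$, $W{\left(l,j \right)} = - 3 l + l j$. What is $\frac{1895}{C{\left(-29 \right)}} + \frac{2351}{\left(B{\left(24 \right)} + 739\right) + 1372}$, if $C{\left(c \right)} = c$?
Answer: $- \frac{15734349}{244963} \approx -64.232$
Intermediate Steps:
$W{\left(l,j \right)} = - 3 l + j l$
$B{\left(Q \right)} = \frac{12 + Q}{2 Q}$ ($B{\left(Q \right)} = \frac{Q - 3 \left(-3 - 1\right)}{Q + Q} = \frac{Q - -12}{2 Q} = \left(Q + 12\right) \frac{1}{2 Q} = \left(12 + Q\right) \frac{1}{2 Q} = \frac{12 + Q}{2 Q}$)
$\frac{1895}{C{\left(-29 \right)}} + \frac{2351}{\left(B{\left(24 \right)} + 739\right) + 1372} = \frac{1895}{-29} + \frac{2351}{\left(\frac{12 + 24}{2 \cdot 24} + 739\right) + 1372} = 1895 \left(- \frac{1}{29}\right) + \frac{2351}{\left(\frac{1}{2} \cdot \frac{1}{24} \cdot 36 + 739\right) + 1372} = - \frac{1895}{29} + \frac{2351}{\left(\frac{3}{4} + 739\right) + 1372} = - \frac{1895}{29} + \frac{2351}{\frac{2959}{4} + 1372} = - \frac{1895}{29} + \frac{2351}{\frac{8447}{4}} = - \frac{1895}{29} + 2351 \cdot \frac{4}{8447} = - \frac{1895}{29} + \frac{9404}{8447} = - \frac{15734349}{244963}$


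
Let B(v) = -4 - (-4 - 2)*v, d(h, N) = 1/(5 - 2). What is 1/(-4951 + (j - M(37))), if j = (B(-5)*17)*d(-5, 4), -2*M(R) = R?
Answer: -6/30751 ≈ -0.00019512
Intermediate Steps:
M(R) = -R/2
d(h, N) = 1/3
B(v) = -4 + 6*v (B(v) = -4 - (-6)*v = -4 + 6*v)
j = -578/3 (j = ((-4 + 6*(-5))*17)*(1/3) = ((-4 - 30)*17)*(1/3) = -34*17*(1/3) = -578*1/3 = -578/3 ≈ -192.67)
1/(-4951 + (j - M(37))) = 1/(-4951 + (-578/3 - (-1)*37/2)) = 1/(-4951 + (-578/3 - 1*(-37/2))) = 1/(-4951 + (-578/3 + 37/2)) = 1/(-4951 - 1045/6) = 1/(-30751/6) = -6/30751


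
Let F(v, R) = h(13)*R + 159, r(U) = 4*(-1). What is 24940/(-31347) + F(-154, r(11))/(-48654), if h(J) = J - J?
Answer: -19801/24786 ≈ -0.79888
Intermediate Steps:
r(U) = -4
h(J) = 0
F(v, R) = 159 (F(v, R) = 0*R + 159 = 0 + 159 = 159)
24940/(-31347) + F(-154, r(11))/(-48654) = 24940/(-31347) + 159/(-48654) = 24940*(-1/31347) + 159*(-1/48654) = -580/729 - 1/306 = -19801/24786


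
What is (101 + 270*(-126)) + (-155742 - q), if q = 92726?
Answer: -282387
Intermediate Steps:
(101 + 270*(-126)) + (-155742 - q) = (101 + 270*(-126)) + (-155742 - 1*92726) = (101 - 34020) + (-155742 - 92726) = -33919 - 248468 = -282387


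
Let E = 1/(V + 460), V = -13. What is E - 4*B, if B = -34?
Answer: 60793/447 ≈ 136.00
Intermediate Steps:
E = 1/447 (E = 1/(-13 + 460) = 1/447 ≈ 0.0022371)
E - 4*B = 1/447 - 4*(-34) = 1/447 + 136 = 60793/447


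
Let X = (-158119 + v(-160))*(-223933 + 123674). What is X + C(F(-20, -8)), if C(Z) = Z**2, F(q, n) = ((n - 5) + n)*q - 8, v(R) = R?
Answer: 15869064005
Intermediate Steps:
F(q, n) = -8 + q*(-5 + 2*n) (F(q, n) = ((-5 + n) + n)*q - 8 = (-5 + 2*n)*q - 8 = q*(-5 + 2*n) - 8 = -8 + q*(-5 + 2*n))
X = 15868894261 (X = (-158119 - 160)*(-223933 + 123674) = -158279*(-100259) = 15868894261)
X + C(F(-20, -8)) = 15868894261 + (-8 - 5*(-20) + 2*(-8)*(-20))**2 = 15868894261 + (-8 + 100 + 320)**2 = 15868894261 + 412**2 = 15868894261 + 169744 = 15869064005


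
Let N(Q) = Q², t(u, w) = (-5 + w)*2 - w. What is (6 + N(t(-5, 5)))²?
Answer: 961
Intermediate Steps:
t(u, w) = -10 + w (t(u, w) = (-10 + 2*w) - w = -10 + w)
(6 + N(t(-5, 5)))² = (6 + (-10 + 5)²)² = (6 + (-5)²)² = (6 + 25)² = 31² = 961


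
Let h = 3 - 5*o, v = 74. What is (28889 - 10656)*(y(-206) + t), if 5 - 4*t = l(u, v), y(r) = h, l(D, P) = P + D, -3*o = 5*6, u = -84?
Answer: 4138891/4 ≈ 1.0347e+6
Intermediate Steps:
o = -10 (o = -5*6/3 = -1/3*30 = -10)
l(D, P) = D + P
h = 53 (h = 3 - 5*(-10) = 3 + 50 = 53)
y(r) = 53
t = 15/4 (t = 5/4 - (-84 + 74)/4 = 5/4 - 1/4*(-10) = 5/4 + 5/2 = 15/4 ≈ 3.7500)
(28889 - 10656)*(y(-206) + t) = (28889 - 10656)*(53 + 15/4) = 18233*(227/4) = 4138891/4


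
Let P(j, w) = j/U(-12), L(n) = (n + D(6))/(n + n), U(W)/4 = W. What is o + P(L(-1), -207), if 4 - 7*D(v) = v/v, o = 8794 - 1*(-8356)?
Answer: 2881199/168 ≈ 17150.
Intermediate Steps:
o = 17150 (o = 8794 + 8356 = 17150)
U(W) = 4*W
D(v) = 3/7 (D(v) = 4/7 - v/(7*v) = 4/7 - 1/7*1 = 4/7 - 1/7 = 3/7)
L(n) = (3/7 + n)/(2*n) (L(n) = (n + 3/7)/(n + n) = (3/7 + n)/((2*n)) = (3/7 + n)*(1/(2*n)) = (3/7 + n)/(2*n))
P(j, w) = -j/48 (P(j, w) = j/((4*(-12))) = j/(-48) = j*(-1/48) = -j/48)
o + P(L(-1), -207) = 17150 - (3 + 7*(-1))/(672*(-1)) = 17150 - (-1)*(3 - 7)/672 = 17150 - (-1)*(-4)/672 = 17150 - 1/48*2/7 = 17150 - 1/168 = 2881199/168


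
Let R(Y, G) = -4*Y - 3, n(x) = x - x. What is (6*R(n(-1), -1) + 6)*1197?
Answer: -14364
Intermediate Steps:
n(x) = 0
R(Y, G) = -3 - 4*Y
(6*R(n(-1), -1) + 6)*1197 = (6*(-3 - 4*0) + 6)*1197 = (6*(-3 + 0) + 6)*1197 = (6*(-3) + 6)*1197 = (-18 + 6)*1197 = -12*1197 = -14364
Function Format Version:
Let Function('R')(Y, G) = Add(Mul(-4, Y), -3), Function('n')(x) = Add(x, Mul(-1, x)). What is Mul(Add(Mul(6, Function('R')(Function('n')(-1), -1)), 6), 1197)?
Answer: -14364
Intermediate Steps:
Function('n')(x) = 0
Function('R')(Y, G) = Add(-3, Mul(-4, Y))
Mul(Add(Mul(6, Function('R')(Function('n')(-1), -1)), 6), 1197) = Mul(Add(Mul(6, Add(-3, Mul(-4, 0))), 6), 1197) = Mul(Add(Mul(6, Add(-3, 0)), 6), 1197) = Mul(Add(Mul(6, -3), 6), 1197) = Mul(Add(-18, 6), 1197) = Mul(-12, 1197) = -14364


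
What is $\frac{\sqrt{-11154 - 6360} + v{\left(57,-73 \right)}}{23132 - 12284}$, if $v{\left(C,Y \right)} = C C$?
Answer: $\frac{1083}{3616} + \frac{i \sqrt{1946}}{3616} \approx 0.2995 + 0.0122 i$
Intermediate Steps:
$v{\left(C,Y \right)} = C^{2}$
$\frac{\sqrt{-11154 - 6360} + v{\left(57,-73 \right)}}{23132 - 12284} = \frac{\sqrt{-11154 - 6360} + 57^{2}}{23132 - 12284} = \frac{\sqrt{-17514} + 3249}{10848} = \left(3 i \sqrt{1946} + 3249\right) \frac{1}{10848} = \left(3249 + 3 i \sqrt{1946}\right) \frac{1}{10848} = \frac{1083}{3616} + \frac{i \sqrt{1946}}{3616}$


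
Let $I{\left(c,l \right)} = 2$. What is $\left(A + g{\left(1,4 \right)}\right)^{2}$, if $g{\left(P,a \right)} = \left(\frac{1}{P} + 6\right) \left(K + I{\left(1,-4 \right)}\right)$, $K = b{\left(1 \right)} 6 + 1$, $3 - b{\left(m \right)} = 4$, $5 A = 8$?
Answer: $\frac{9409}{25} \approx 376.36$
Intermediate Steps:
$A = \frac{8}{5}$ ($A = \frac{1}{5} \cdot 8 = \frac{8}{5} \approx 1.6$)
$b{\left(m \right)} = -1$ ($b{\left(m \right)} = 3 - 4 = -1$)
$K = -5$ ($K = \left(-1\right) 6 + 1 = -6 + 1 = -5$)
$g{\left(P,a \right)} = -18 - \frac{3}{P}$ ($g{\left(P,a \right)} = \left(\frac{1}{P} + 6\right) \left(-5 + 2\right) = \left(6 + \frac{1}{P}\right) \left(-3\right) = -18 - \frac{3}{P}$)
$\left(A + g{\left(1,4 \right)}\right)^{2} = \left(\frac{8}{5} - \left(18 + \frac{3}{1}\right)\right)^{2} = \left(\frac{8}{5} - 21\right)^{2} = \left(- \frac{97}{5}\right)^{2} = \frac{9409}{25}$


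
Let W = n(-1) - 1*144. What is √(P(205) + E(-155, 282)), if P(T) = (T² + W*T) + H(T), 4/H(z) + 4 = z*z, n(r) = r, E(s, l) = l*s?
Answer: I*√6162517880414/14007 ≈ 177.23*I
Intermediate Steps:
H(z) = 4/(-4 + z²) (H(z) = 4/(-4 + z*z) = 4/(-4 + z²))
W = -145 (W = -1 - 1*144 = -1 - 144 = -145)
P(T) = T² - 145*T + 4/(-4 + T²) (P(T) = (T² - 145*T) + 4/(-4 + T²) = T² - 145*T + 4/(-4 + T²))
√(P(205) + E(-155, 282)) = √((4 + 205*(-145 + 205)*(-4 + 205²))/(-4 + 205²) + 282*(-155)) = √((4 + 205*60*(-4 + 42025))/(-4 + 42025) - 43710) = √((4 + 205*60*42021)/42021 - 43710) = √((4 + 516858300)/42021 - 43710) = √((1/42021)*516858304 - 43710) = √(516858304/42021 - 43710) = √(-1319879606/42021) = I*√6162517880414/14007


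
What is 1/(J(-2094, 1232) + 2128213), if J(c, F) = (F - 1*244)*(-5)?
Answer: 1/2123273 ≈ 4.7097e-7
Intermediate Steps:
J(c, F) = 1220 - 5*F (J(c, F) = (F - 244)*(-5) = (-244 + F)*(-5) = 1220 - 5*F)
1/(J(-2094, 1232) + 2128213) = 1/((1220 - 5*1232) + 2128213) = 1/((1220 - 6160) + 2128213) = 1/(-4940 + 2128213) = 1/2123273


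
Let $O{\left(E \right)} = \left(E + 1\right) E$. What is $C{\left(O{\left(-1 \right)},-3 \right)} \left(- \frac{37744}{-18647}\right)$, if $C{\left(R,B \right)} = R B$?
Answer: $0$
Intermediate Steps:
$O{\left(E \right)} = E \left(1 + E\right)$ ($O{\left(E \right)} = \left(1 + E\right) E = E \left(1 + E\right)$)
$C{\left(R,B \right)} = B R$
$C{\left(O{\left(-1 \right)},-3 \right)} \left(- \frac{37744}{-18647}\right) = - 3 \left(- (1 - 1)\right) \left(- \frac{37744}{-18647}\right) = - 3 \left(\left(-1\right) 0\right) \left(\left(-37744\right) \left(- \frac{1}{18647}\right)\right) = \left(-3\right) 0 \cdot \frac{37744}{18647} = 0 \cdot \frac{37744}{18647} = 0$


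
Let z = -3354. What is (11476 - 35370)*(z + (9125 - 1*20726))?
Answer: 357334770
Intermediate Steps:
(11476 - 35370)*(z + (9125 - 1*20726)) = (11476 - 35370)*(-3354 + (9125 - 1*20726)) = -23894*(-3354 + (9125 - 20726)) = -23894*(-3354 - 11601) = -23894*(-14955) = 357334770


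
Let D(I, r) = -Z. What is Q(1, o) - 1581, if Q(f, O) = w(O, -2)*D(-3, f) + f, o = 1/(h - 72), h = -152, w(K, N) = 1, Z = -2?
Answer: -1578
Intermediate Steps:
D(I, r) = 2 (D(I, r) = -1*(-2) = 2)
o = -1/224 (o = 1/(-152 - 72) = 1/(-224) = -1/224 ≈ -0.0044643)
Q(f, O) = 2 + f (Q(f, O) = 1*2 + f = 2 + f)
Q(1, o) - 1581 = (2 + 1) - 1581 = 3 - 1581 = -1578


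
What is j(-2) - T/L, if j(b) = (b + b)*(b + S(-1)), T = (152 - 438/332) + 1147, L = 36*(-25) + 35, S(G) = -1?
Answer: 387699/28718 ≈ 13.500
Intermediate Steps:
L = -865 (L = -900 + 35 = -865)
T = 215415/166 (T = (152 - 438*1/332) + 1147 = (152 - 219/166) + 1147 = 25013/166 + 1147 = 215415/166 ≈ 1297.7)
j(b) = 2*b*(-1 + b) (j(b) = (b + b)*(b - 1) = (2*b)*(-1 + b) = 2*b*(-1 + b))
j(-2) - T/L = 2*(-2)*(-1 - 2) - 215415/(166*(-865)) = 2*(-2)*(-3) - 215415*(-1)/(166*865) = 12 - 1*(-43083/28718) = 12 + 43083/28718 = 387699/28718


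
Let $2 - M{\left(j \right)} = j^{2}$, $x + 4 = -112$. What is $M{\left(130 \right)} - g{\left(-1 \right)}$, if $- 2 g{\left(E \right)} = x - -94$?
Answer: $-16909$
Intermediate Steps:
$x = -116$ ($x = -4 - 112 = -116$)
$M{\left(j \right)} = 2 - j^{2}$
$g{\left(E \right)} = 11$ ($g{\left(E \right)} = - \frac{-116 - -94}{2} = - \frac{-116 + 94}{2} = \left(- \frac{1}{2}\right) \left(-22\right) = 11$)
$M{\left(130 \right)} - g{\left(-1 \right)} = \left(2 - 130^{2}\right) - 11 = \left(2 - 16900\right) - 11 = -16898 - 11 = -16909$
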